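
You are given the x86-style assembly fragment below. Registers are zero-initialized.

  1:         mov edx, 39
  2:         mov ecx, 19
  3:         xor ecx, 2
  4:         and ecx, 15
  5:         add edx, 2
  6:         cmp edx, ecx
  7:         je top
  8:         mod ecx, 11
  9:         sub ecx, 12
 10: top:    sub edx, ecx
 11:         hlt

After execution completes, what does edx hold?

after mov edx, 39: edx=39
after mov ecx, 19: ecx=19
after xor ecx, 2: ecx=19^2=17
after and ecx, 15: ecx=17&15=1
after add edx, 2: edx=39+2=41
cmp edx, ecx  (cmp 41,1)
je top: not taken
after mod ecx, 11: ecx=1%11=1
after sub ecx, 12: ecx=1-12=-11
after sub edx, ecx: edx=41-(-11)=52
halt.

52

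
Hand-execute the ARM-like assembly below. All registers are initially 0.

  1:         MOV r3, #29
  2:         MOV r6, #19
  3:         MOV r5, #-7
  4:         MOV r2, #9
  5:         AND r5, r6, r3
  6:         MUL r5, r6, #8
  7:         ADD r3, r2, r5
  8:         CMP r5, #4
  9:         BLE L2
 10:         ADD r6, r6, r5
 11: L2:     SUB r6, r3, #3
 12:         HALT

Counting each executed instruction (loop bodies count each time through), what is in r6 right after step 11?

158

after MOV r3, #29: r3=29
after MOV r6, #19: r6=19
after MOV r5, #-7: r5=-7
after MOV r2, #9: r2=9
after AND r5, r6, r3: r5=19&29=17
after MUL r5, r6, #8: r5=19*8=152
after ADD r3, r2, r5: r3=9+152=161
CMP r5, #4  (cmp 152,4)
BLE L2: not taken
after ADD r6, r6, r5: r6=19+152=171
after SUB r6, r3, #3: r6=161-3=158
After step 11: r6 = 158.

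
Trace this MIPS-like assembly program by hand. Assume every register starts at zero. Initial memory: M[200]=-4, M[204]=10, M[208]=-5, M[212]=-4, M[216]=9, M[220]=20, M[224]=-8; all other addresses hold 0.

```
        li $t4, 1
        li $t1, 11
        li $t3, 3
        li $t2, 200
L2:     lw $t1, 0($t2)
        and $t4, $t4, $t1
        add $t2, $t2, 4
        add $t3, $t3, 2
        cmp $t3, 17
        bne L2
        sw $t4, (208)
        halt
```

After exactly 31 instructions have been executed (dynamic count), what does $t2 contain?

220

after li $t4, 1: $t4=1
after li $t1, 11: $t1=11
after li $t3, 3: $t3=3
after li $t2, 200: $t2=200
after lw $t1, 0($t2): $t1=M[200]=-4
after and $t4, $t4, $t1: $t4=1&(-4)=0
after add $t2, $t2, 4: $t2=200+4=204
after add $t3, $t3, 2: $t3=3+2=5
cmp $t3, 17  (cmp 5,17)
bne L2: taken
after lw $t1, 0($t2): $t1=M[204]=10
after and $t4, $t4, $t1: $t4=0&10=0
after add $t2, $t2, 4: $t2=204+4=208
after add $t3, $t3, 2: $t3=5+2=7
cmp $t3, 17  (cmp 7,17)
bne L2: taken
after lw $t1, 0($t2): $t1=M[208]=-5
after and $t4, $t4, $t1: $t4=0&(-5)=0
after add $t2, $t2, 4: $t2=208+4=212
after add $t3, $t3, 2: $t3=7+2=9
cmp $t3, 17  (cmp 9,17)
bne L2: taken
after lw $t1, 0($t2): $t1=M[212]=-4
after and $t4, $t4, $t1: $t4=0&(-4)=0
after add $t2, $t2, 4: $t2=212+4=216
after add $t3, $t3, 2: $t3=9+2=11
cmp $t3, 17  (cmp 11,17)
bne L2: taken
after lw $t1, 0($t2): $t1=M[216]=9
after and $t4, $t4, $t1: $t4=0&9=0
after add $t2, $t2, 4: $t2=216+4=220
After step 31: $t2 = 220.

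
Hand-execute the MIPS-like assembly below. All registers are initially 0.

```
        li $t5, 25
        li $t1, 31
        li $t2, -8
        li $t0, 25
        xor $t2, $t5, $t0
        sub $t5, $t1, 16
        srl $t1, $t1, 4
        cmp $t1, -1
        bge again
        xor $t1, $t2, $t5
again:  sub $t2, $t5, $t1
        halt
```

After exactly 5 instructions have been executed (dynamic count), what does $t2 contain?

after li $t5, 25: $t5=25
after li $t1, 31: $t1=31
after li $t2, -8: $t2=-8
after li $t0, 25: $t0=25
after xor $t2, $t5, $t0: $t2=25^25=0
After step 5: $t2 = 0.

0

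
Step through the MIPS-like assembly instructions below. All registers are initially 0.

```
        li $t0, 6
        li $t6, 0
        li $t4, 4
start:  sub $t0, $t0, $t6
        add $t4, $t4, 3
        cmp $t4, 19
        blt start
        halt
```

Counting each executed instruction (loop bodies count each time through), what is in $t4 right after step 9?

10

li $t0, 6 → $t0=6
li $t6, 0 → $t6=0
li $t4, 4 → $t4=4
sub $t0, $t0, $t6 → $t0=6-0=6
add $t4, $t4, 3 → $t4=4+3=7
cmp $t4, 19  (cmp 7,19)
blt start: taken
sub $t0, $t0, $t6 → $t0=6-0=6
add $t4, $t4, 3 → $t4=7+3=10
After step 9: $t4 = 10.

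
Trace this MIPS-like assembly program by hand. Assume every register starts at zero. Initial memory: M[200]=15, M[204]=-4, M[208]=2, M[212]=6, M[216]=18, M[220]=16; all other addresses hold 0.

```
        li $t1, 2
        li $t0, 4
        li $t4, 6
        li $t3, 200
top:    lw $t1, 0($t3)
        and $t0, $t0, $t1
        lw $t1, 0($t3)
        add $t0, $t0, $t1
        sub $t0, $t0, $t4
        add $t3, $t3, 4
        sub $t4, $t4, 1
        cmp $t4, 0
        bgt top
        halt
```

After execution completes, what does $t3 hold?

224

after li $t1, 2: $t1=2
after li $t0, 4: $t0=4
after li $t4, 6: $t4=6
after li $t3, 200: $t3=200
after lw $t1, 0($t3): $t1=M[200]=15
after and $t0, $t0, $t1: $t0=4&15=4
after lw $t1, 0($t3): $t1=M[200]=15
after add $t0, $t0, $t1: $t0=4+15=19
after sub $t0, $t0, $t4: $t0=19-6=13
after add $t3, $t3, 4: $t3=200+4=204
after sub $t4, $t4, 1: $t4=6-1=5
cmp $t4, 0  (cmp 5,0)
bgt top: taken
after lw $t1, 0($t3): $t1=M[204]=-4
after and $t0, $t0, $t1: $t0=13&(-4)=12
after lw $t1, 0($t3): $t1=M[204]=-4
after add $t0, $t0, $t1: $t0=12+(-4)=8
after sub $t0, $t0, $t4: $t0=8-5=3
after add $t3, $t3, 4: $t3=204+4=208
after sub $t4, $t4, 1: $t4=5-1=4
cmp $t4, 0  (cmp 4,0)
bgt top: taken
after lw $t1, 0($t3): $t1=M[208]=2
after and $t0, $t0, $t1: $t0=3&2=2
after lw $t1, 0($t3): $t1=M[208]=2
after add $t0, $t0, $t1: $t0=2+2=4
after sub $t0, $t0, $t4: $t0=4-4=0
after add $t3, $t3, 4: $t3=208+4=212
after sub $t4, $t4, 1: $t4=4-1=3
cmp $t4, 0  (cmp 3,0)
bgt top: taken
after lw $t1, 0($t3): $t1=M[212]=6
after and $t0, $t0, $t1: $t0=0&6=0
after lw $t1, 0($t3): $t1=M[212]=6
after add $t0, $t0, $t1: $t0=0+6=6
after sub $t0, $t0, $t4: $t0=6-3=3
after add $t3, $t3, 4: $t3=212+4=216
after sub $t4, $t4, 1: $t4=3-1=2
cmp $t4, 0  (cmp 2,0)
bgt top: taken
after lw $t1, 0($t3): $t1=M[216]=18
after and $t0, $t0, $t1: $t0=3&18=2
after lw $t1, 0($t3): $t1=M[216]=18
after add $t0, $t0, $t1: $t0=2+18=20
after sub $t0, $t0, $t4: $t0=20-2=18
after add $t3, $t3, 4: $t3=216+4=220
after sub $t4, $t4, 1: $t4=2-1=1
cmp $t4, 0  (cmp 1,0)
bgt top: taken
after lw $t1, 0($t3): $t1=M[220]=16
after and $t0, $t0, $t1: $t0=18&16=16
after lw $t1, 0($t3): $t1=M[220]=16
after add $t0, $t0, $t1: $t0=16+16=32
after sub $t0, $t0, $t4: $t0=32-1=31
after add $t3, $t3, 4: $t3=220+4=224
after sub $t4, $t4, 1: $t4=1-1=0
cmp $t4, 0  (cmp 0,0)
bgt top: not taken
halt.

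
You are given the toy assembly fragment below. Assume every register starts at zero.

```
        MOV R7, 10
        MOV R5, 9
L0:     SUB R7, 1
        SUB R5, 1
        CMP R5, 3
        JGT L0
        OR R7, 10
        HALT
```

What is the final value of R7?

14

after MOV R7, 10: R7=10
after MOV R5, 9: R5=9
after SUB R7, 1: R7=10-1=9
after SUB R5, 1: R5=9-1=8
CMP R5, 3  (cmp 8,3)
JGT L0: taken
after SUB R7, 1: R7=9-1=8
after SUB R5, 1: R5=8-1=7
CMP R5, 3  (cmp 7,3)
JGT L0: taken
after SUB R7, 1: R7=8-1=7
after SUB R5, 1: R5=7-1=6
CMP R5, 3  (cmp 6,3)
JGT L0: taken
after SUB R7, 1: R7=7-1=6
after SUB R5, 1: R5=6-1=5
CMP R5, 3  (cmp 5,3)
JGT L0: taken
after SUB R7, 1: R7=6-1=5
after SUB R5, 1: R5=5-1=4
CMP R5, 3  (cmp 4,3)
JGT L0: taken
after SUB R7, 1: R7=5-1=4
after SUB R5, 1: R5=4-1=3
CMP R5, 3  (cmp 3,3)
JGT L0: not taken
after OR R7, 10: R7=4|10=14
halt.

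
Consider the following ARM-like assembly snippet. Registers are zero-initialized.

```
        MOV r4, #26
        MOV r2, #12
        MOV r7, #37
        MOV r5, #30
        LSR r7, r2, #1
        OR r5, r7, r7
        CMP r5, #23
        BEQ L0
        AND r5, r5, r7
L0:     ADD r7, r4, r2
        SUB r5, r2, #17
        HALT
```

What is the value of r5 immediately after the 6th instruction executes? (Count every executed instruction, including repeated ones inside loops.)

6

after MOV r4, #26: r4=26
after MOV r2, #12: r2=12
after MOV r7, #37: r7=37
after MOV r5, #30: r5=30
after LSR r7, r2, #1: r7=12>>1=6
after OR r5, r7, r7: r5=6|6=6
After step 6: r5 = 6.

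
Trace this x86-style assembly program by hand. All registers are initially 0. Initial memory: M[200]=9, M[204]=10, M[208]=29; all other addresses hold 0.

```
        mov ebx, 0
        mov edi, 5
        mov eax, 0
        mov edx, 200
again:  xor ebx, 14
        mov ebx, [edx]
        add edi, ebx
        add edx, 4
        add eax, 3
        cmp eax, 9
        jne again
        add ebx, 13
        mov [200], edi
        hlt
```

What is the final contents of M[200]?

53

mov ebx, 0 → ebx=0
mov edi, 5 → edi=5
mov eax, 0 → eax=0
mov edx, 200 → edx=200
xor ebx, 14 → ebx=0^14=14
mov ebx, [edx] → ebx=M[200]=9
add edi, ebx → edi=5+9=14
add edx, 4 → edx=200+4=204
add eax, 3 → eax=0+3=3
cmp eax, 9  (cmp 3,9)
jne again: taken
xor ebx, 14 → ebx=9^14=7
mov ebx, [edx] → ebx=M[204]=10
add edi, ebx → edi=14+10=24
add edx, 4 → edx=204+4=208
add eax, 3 → eax=3+3=6
cmp eax, 9  (cmp 6,9)
jne again: taken
xor ebx, 14 → ebx=10^14=4
mov ebx, [edx] → ebx=M[208]=29
add edi, ebx → edi=24+29=53
add edx, 4 → edx=208+4=212
add eax, 3 → eax=6+3=9
cmp eax, 9  (cmp 9,9)
jne again: not taken
add ebx, 13 → ebx=29+13=42
mov [200], edi → M[200]=53
halt.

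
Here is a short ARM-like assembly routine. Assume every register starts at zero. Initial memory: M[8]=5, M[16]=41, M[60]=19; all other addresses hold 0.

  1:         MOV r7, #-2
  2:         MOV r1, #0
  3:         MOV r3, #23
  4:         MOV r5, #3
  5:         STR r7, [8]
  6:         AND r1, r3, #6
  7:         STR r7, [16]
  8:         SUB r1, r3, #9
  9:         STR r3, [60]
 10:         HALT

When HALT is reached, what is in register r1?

r7=-2
r1=0
r3=23
r5=3
STR r7, [8] → M[8]=-2
r1=23&6=6
STR r7, [16] → M[16]=-2
r1=23-9=14
STR r3, [60] → M[60]=23
halt.

14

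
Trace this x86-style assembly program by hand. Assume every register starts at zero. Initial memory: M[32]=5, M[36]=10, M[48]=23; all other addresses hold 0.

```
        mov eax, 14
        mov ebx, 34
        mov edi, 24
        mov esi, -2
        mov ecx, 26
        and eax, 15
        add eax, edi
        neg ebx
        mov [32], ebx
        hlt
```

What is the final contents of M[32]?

eax=14
ebx=34
edi=24
esi=-2
ecx=26
eax=14&15=14
eax=14+24=38
ebx=-(34)=-34
mov [32], ebx → M[32]=-34
halt.

-34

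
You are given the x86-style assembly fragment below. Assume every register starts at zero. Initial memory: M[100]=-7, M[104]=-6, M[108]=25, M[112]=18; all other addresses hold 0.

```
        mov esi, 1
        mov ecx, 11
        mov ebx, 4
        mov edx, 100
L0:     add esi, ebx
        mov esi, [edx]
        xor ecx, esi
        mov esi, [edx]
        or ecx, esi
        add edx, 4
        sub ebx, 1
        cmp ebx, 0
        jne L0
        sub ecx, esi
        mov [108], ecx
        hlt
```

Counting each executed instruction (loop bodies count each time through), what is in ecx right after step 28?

after mov esi, 1: esi=1
after mov ecx, 11: ecx=11
after mov ebx, 4: ebx=4
after mov edx, 100: edx=100
after add esi, ebx: esi=1+4=5
after mov esi, [edx]: esi=M[100]=-7
after xor ecx, esi: ecx=11^(-7)=-14
after mov esi, [edx]: esi=M[100]=-7
after or ecx, esi: ecx=(-14)|(-7)=-5
after add edx, 4: edx=100+4=104
after sub ebx, 1: ebx=4-1=3
cmp ebx, 0  (cmp 3,0)
jne L0: taken
after add esi, ebx: esi=(-7)+3=-4
after mov esi, [edx]: esi=M[104]=-6
after xor ecx, esi: ecx=(-5)^(-6)=1
after mov esi, [edx]: esi=M[104]=-6
after or ecx, esi: ecx=1|(-6)=-5
after add edx, 4: edx=104+4=108
after sub ebx, 1: ebx=3-1=2
cmp ebx, 0  (cmp 2,0)
jne L0: taken
after add esi, ebx: esi=(-6)+2=-4
after mov esi, [edx]: esi=M[108]=25
after xor ecx, esi: ecx=(-5)^25=-30
after mov esi, [edx]: esi=M[108]=25
after or ecx, esi: ecx=(-30)|25=-5
after add edx, 4: edx=108+4=112
After step 28: ecx = -5.

-5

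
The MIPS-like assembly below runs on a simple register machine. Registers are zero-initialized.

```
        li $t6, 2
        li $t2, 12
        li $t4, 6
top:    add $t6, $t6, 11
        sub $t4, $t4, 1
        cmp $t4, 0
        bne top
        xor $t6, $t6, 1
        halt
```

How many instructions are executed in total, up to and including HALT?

after li $t6, 2: $t6=2
after li $t2, 12: $t2=12
after li $t4, 6: $t4=6
after add $t6, $t6, 11: $t6=2+11=13
after sub $t4, $t4, 1: $t4=6-1=5
cmp $t4, 0  (cmp 5,0)
bne top: taken
after add $t6, $t6, 11: $t6=13+11=24
after sub $t4, $t4, 1: $t4=5-1=4
cmp $t4, 0  (cmp 4,0)
bne top: taken
after add $t6, $t6, 11: $t6=24+11=35
after sub $t4, $t4, 1: $t4=4-1=3
cmp $t4, 0  (cmp 3,0)
bne top: taken
after add $t6, $t6, 11: $t6=35+11=46
after sub $t4, $t4, 1: $t4=3-1=2
cmp $t4, 0  (cmp 2,0)
bne top: taken
after add $t6, $t6, 11: $t6=46+11=57
after sub $t4, $t4, 1: $t4=2-1=1
cmp $t4, 0  (cmp 1,0)
bne top: taken
after add $t6, $t6, 11: $t6=57+11=68
after sub $t4, $t4, 1: $t4=1-1=0
cmp $t4, 0  (cmp 0,0)
bne top: not taken
after xor $t6, $t6, 1: $t6=68^1=69
halt.
Total executed instructions: 29.

29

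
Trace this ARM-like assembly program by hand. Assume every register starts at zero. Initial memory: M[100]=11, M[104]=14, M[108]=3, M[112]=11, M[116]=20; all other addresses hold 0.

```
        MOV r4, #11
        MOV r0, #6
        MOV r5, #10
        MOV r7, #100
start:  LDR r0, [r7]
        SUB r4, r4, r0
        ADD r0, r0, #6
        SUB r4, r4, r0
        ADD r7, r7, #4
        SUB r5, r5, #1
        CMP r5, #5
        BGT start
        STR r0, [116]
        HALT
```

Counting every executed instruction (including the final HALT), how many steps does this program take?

46

after MOV r4, #11: r4=11
after MOV r0, #6: r0=6
after MOV r5, #10: r5=10
after MOV r7, #100: r7=100
after LDR r0, [r7]: r0=M[100]=11
after SUB r4, r4, r0: r4=11-11=0
after ADD r0, r0, #6: r0=11+6=17
after SUB r4, r4, r0: r4=0-17=-17
after ADD r7, r7, #4: r7=100+4=104
after SUB r5, r5, #1: r5=10-1=9
CMP r5, #5  (cmp 9,5)
BGT start: taken
after LDR r0, [r7]: r0=M[104]=14
after SUB r4, r4, r0: r4=(-17)-14=-31
after ADD r0, r0, #6: r0=14+6=20
after SUB r4, r4, r0: r4=(-31)-20=-51
after ADD r7, r7, #4: r7=104+4=108
after SUB r5, r5, #1: r5=9-1=8
CMP r5, #5  (cmp 8,5)
BGT start: taken
after LDR r0, [r7]: r0=M[108]=3
after SUB r4, r4, r0: r4=(-51)-3=-54
after ADD r0, r0, #6: r0=3+6=9
after SUB r4, r4, r0: r4=(-54)-9=-63
after ADD r7, r7, #4: r7=108+4=112
after SUB r5, r5, #1: r5=8-1=7
CMP r5, #5  (cmp 7,5)
BGT start: taken
after LDR r0, [r7]: r0=M[112]=11
after SUB r4, r4, r0: r4=(-63)-11=-74
after ADD r0, r0, #6: r0=11+6=17
after SUB r4, r4, r0: r4=(-74)-17=-91
after ADD r7, r7, #4: r7=112+4=116
after SUB r5, r5, #1: r5=7-1=6
CMP r5, #5  (cmp 6,5)
BGT start: taken
after LDR r0, [r7]: r0=M[116]=20
after SUB r4, r4, r0: r4=(-91)-20=-111
after ADD r0, r0, #6: r0=20+6=26
after SUB r4, r4, r0: r4=(-111)-26=-137
after ADD r7, r7, #4: r7=116+4=120
after SUB r5, r5, #1: r5=6-1=5
CMP r5, #5  (cmp 5,5)
BGT start: not taken
STR r0, [116] → M[116]=26
halt.
Total executed instructions: 46.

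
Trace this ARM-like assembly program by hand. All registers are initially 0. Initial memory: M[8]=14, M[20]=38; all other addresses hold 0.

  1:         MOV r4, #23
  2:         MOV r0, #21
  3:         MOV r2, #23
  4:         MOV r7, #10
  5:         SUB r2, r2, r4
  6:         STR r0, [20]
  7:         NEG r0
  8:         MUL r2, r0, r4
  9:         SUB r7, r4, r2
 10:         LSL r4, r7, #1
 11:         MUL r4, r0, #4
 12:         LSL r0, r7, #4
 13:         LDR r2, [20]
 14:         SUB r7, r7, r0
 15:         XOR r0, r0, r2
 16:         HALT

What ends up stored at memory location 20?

21

r4=23
r0=21
r2=23
r7=10
r2=23-23=0
STR r0, [20] → M[20]=21
r0=-(21)=-21
r2=(-21)*23=-483
r7=23-(-483)=506
r4=506<<1=1012
r4=(-21)*4=-84
r0=506<<4=8096
r2=M[20]=21
r7=506-8096=-7590
r0=8096^21=8117
halt.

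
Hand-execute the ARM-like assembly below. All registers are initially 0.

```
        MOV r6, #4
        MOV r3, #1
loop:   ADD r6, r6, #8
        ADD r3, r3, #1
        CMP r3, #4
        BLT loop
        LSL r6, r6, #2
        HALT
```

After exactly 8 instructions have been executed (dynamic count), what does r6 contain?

20

MOV r6, #4 → r6=4
MOV r3, #1 → r3=1
ADD r6, r6, #8 → r6=4+8=12
ADD r3, r3, #1 → r3=1+1=2
CMP r3, #4  (cmp 2,4)
BLT loop: taken
ADD r6, r6, #8 → r6=12+8=20
ADD r3, r3, #1 → r3=2+1=3
After step 8: r6 = 20.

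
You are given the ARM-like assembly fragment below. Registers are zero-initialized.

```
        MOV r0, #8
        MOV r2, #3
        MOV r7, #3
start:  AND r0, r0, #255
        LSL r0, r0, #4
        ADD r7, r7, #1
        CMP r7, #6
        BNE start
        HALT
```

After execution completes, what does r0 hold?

0

after MOV r0, #8: r0=8
after MOV r2, #3: r2=3
after MOV r7, #3: r7=3
after AND r0, r0, #255: r0=8&255=8
after LSL r0, r0, #4: r0=8<<4=128
after ADD r7, r7, #1: r7=3+1=4
CMP r7, #6  (cmp 4,6)
BNE start: taken
after AND r0, r0, #255: r0=128&255=128
after LSL r0, r0, #4: r0=128<<4=2048
after ADD r7, r7, #1: r7=4+1=5
CMP r7, #6  (cmp 5,6)
BNE start: taken
after AND r0, r0, #255: r0=2048&255=0
after LSL r0, r0, #4: r0=0<<4=0
after ADD r7, r7, #1: r7=5+1=6
CMP r7, #6  (cmp 6,6)
BNE start: not taken
halt.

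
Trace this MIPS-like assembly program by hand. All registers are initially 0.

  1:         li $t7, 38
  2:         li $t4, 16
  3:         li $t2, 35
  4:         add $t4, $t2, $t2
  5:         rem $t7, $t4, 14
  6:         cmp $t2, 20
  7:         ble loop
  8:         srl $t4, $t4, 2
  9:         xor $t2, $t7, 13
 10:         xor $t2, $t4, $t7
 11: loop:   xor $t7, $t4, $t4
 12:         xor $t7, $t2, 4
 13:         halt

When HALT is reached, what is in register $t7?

$t7=38
$t4=16
$t2=35
$t4=35+35=70
$t7=70%14=0
cmp $t2, 20  (cmp 35,20)
ble loop: not taken
$t4=70>>2=17
$t2=0^13=13
$t2=17^0=17
$t7=17^17=0
$t7=17^4=21
halt.

21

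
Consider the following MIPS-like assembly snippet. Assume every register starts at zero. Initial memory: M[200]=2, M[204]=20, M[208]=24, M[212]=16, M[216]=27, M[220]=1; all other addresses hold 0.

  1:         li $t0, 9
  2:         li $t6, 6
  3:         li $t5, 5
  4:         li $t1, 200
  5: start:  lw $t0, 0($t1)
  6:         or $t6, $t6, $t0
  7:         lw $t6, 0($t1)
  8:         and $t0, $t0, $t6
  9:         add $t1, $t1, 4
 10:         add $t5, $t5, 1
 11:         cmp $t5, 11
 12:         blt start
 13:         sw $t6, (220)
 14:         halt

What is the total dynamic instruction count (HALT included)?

54

after li $t0, 9: $t0=9
after li $t6, 6: $t6=6
after li $t5, 5: $t5=5
after li $t1, 200: $t1=200
after lw $t0, 0($t1): $t0=M[200]=2
after or $t6, $t6, $t0: $t6=6|2=6
after lw $t6, 0($t1): $t6=M[200]=2
after and $t0, $t0, $t6: $t0=2&2=2
after add $t1, $t1, 4: $t1=200+4=204
after add $t5, $t5, 1: $t5=5+1=6
cmp $t5, 11  (cmp 6,11)
blt start: taken
after lw $t0, 0($t1): $t0=M[204]=20
after or $t6, $t6, $t0: $t6=2|20=22
after lw $t6, 0($t1): $t6=M[204]=20
after and $t0, $t0, $t6: $t0=20&20=20
after add $t1, $t1, 4: $t1=204+4=208
after add $t5, $t5, 1: $t5=6+1=7
cmp $t5, 11  (cmp 7,11)
blt start: taken
after lw $t0, 0($t1): $t0=M[208]=24
after or $t6, $t6, $t0: $t6=20|24=28
after lw $t6, 0($t1): $t6=M[208]=24
after and $t0, $t0, $t6: $t0=24&24=24
after add $t1, $t1, 4: $t1=208+4=212
after add $t5, $t5, 1: $t5=7+1=8
cmp $t5, 11  (cmp 8,11)
blt start: taken
after lw $t0, 0($t1): $t0=M[212]=16
after or $t6, $t6, $t0: $t6=24|16=24
after lw $t6, 0($t1): $t6=M[212]=16
after and $t0, $t0, $t6: $t0=16&16=16
after add $t1, $t1, 4: $t1=212+4=216
after add $t5, $t5, 1: $t5=8+1=9
cmp $t5, 11  (cmp 9,11)
blt start: taken
after lw $t0, 0($t1): $t0=M[216]=27
after or $t6, $t6, $t0: $t6=16|27=27
after lw $t6, 0($t1): $t6=M[216]=27
after and $t0, $t0, $t6: $t0=27&27=27
after add $t1, $t1, 4: $t1=216+4=220
after add $t5, $t5, 1: $t5=9+1=10
cmp $t5, 11  (cmp 10,11)
blt start: taken
after lw $t0, 0($t1): $t0=M[220]=1
after or $t6, $t6, $t0: $t6=27|1=27
after lw $t6, 0($t1): $t6=M[220]=1
after and $t0, $t0, $t6: $t0=1&1=1
after add $t1, $t1, 4: $t1=220+4=224
after add $t5, $t5, 1: $t5=10+1=11
cmp $t5, 11  (cmp 11,11)
blt start: not taken
sw $t6, (220) → M[220]=1
halt.
Total executed instructions: 54.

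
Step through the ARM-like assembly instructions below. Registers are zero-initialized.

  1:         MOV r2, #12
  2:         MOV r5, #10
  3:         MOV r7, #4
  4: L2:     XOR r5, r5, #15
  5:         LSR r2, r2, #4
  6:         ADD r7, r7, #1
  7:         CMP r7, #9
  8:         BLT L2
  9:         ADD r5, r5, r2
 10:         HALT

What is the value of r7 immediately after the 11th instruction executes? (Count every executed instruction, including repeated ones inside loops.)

6

after MOV r2, #12: r2=12
after MOV r5, #10: r5=10
after MOV r7, #4: r7=4
after XOR r5, r5, #15: r5=10^15=5
after LSR r2, r2, #4: r2=12>>4=0
after ADD r7, r7, #1: r7=4+1=5
CMP r7, #9  (cmp 5,9)
BLT L2: taken
after XOR r5, r5, #15: r5=5^15=10
after LSR r2, r2, #4: r2=0>>4=0
after ADD r7, r7, #1: r7=5+1=6
After step 11: r7 = 6.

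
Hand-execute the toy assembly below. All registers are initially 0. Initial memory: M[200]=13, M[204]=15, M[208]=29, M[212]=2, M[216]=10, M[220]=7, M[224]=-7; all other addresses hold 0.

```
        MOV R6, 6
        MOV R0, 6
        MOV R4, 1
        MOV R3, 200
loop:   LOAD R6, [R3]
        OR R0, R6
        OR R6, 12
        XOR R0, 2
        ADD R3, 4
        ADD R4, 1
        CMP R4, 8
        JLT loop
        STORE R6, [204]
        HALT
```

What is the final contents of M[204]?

R6=6
R0=6
R4=1
R3=200
R6=M[200]=13
R0=6|13=15
R6=13|12=13
R0=15^2=13
R3=200+4=204
R4=1+1=2
CMP R4, 8  (cmp 2,8)
JLT loop: taken
R6=M[204]=15
R0=13|15=15
R6=15|12=15
R0=15^2=13
R3=204+4=208
R4=2+1=3
CMP R4, 8  (cmp 3,8)
JLT loop: taken
R6=M[208]=29
R0=13|29=29
R6=29|12=29
R0=29^2=31
R3=208+4=212
R4=3+1=4
CMP R4, 8  (cmp 4,8)
JLT loop: taken
R6=M[212]=2
R0=31|2=31
R6=2|12=14
R0=31^2=29
R3=212+4=216
R4=4+1=5
CMP R4, 8  (cmp 5,8)
JLT loop: taken
R6=M[216]=10
R0=29|10=31
R6=10|12=14
R0=31^2=29
R3=216+4=220
R4=5+1=6
CMP R4, 8  (cmp 6,8)
JLT loop: taken
R6=M[220]=7
R0=29|7=31
R6=7|12=15
R0=31^2=29
R3=220+4=224
R4=6+1=7
CMP R4, 8  (cmp 7,8)
JLT loop: taken
R6=M[224]=-7
R0=29|(-7)=-3
R6=(-7)|12=-3
R0=(-3)^2=-1
R3=224+4=228
R4=7+1=8
CMP R4, 8  (cmp 8,8)
JLT loop: not taken
STORE R6, [204] → M[204]=-3
halt.

-3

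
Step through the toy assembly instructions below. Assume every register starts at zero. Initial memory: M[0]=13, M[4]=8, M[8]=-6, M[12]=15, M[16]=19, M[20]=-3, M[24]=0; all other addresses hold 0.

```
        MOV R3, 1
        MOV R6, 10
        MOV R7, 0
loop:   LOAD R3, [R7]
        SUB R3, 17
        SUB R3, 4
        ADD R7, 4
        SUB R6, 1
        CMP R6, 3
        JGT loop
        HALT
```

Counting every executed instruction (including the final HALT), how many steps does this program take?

R3=1
R6=10
R7=0
R3=M[0]=13
R3=13-17=-4
R3=(-4)-4=-8
R7=0+4=4
R6=10-1=9
CMP R6, 3  (cmp 9,3)
JGT loop: taken
R3=M[4]=8
R3=8-17=-9
R3=(-9)-4=-13
R7=4+4=8
R6=9-1=8
CMP R6, 3  (cmp 8,3)
JGT loop: taken
R3=M[8]=-6
R3=(-6)-17=-23
R3=(-23)-4=-27
R7=8+4=12
R6=8-1=7
CMP R6, 3  (cmp 7,3)
JGT loop: taken
R3=M[12]=15
R3=15-17=-2
R3=(-2)-4=-6
R7=12+4=16
R6=7-1=6
CMP R6, 3  (cmp 6,3)
JGT loop: taken
R3=M[16]=19
R3=19-17=2
R3=2-4=-2
R7=16+4=20
R6=6-1=5
CMP R6, 3  (cmp 5,3)
JGT loop: taken
R3=M[20]=-3
R3=(-3)-17=-20
R3=(-20)-4=-24
R7=20+4=24
R6=5-1=4
CMP R6, 3  (cmp 4,3)
JGT loop: taken
R3=M[24]=0
R3=0-17=-17
R3=(-17)-4=-21
R7=24+4=28
R6=4-1=3
CMP R6, 3  (cmp 3,3)
JGT loop: not taken
halt.
Total executed instructions: 53.

53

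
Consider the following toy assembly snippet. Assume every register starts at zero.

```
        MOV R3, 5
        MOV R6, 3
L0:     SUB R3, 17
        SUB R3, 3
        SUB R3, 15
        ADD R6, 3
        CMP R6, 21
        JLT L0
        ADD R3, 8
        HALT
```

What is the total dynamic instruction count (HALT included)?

40

MOV R3, 5 → R3=5
MOV R6, 3 → R6=3
SUB R3, 17 → R3=5-17=-12
SUB R3, 3 → R3=(-12)-3=-15
SUB R3, 15 → R3=(-15)-15=-30
ADD R6, 3 → R6=3+3=6
CMP R6, 21  (cmp 6,21)
JLT L0: taken
SUB R3, 17 → R3=(-30)-17=-47
SUB R3, 3 → R3=(-47)-3=-50
SUB R3, 15 → R3=(-50)-15=-65
ADD R6, 3 → R6=6+3=9
CMP R6, 21  (cmp 9,21)
JLT L0: taken
SUB R3, 17 → R3=(-65)-17=-82
SUB R3, 3 → R3=(-82)-3=-85
SUB R3, 15 → R3=(-85)-15=-100
ADD R6, 3 → R6=9+3=12
CMP R6, 21  (cmp 12,21)
JLT L0: taken
SUB R3, 17 → R3=(-100)-17=-117
SUB R3, 3 → R3=(-117)-3=-120
SUB R3, 15 → R3=(-120)-15=-135
ADD R6, 3 → R6=12+3=15
CMP R6, 21  (cmp 15,21)
JLT L0: taken
SUB R3, 17 → R3=(-135)-17=-152
SUB R3, 3 → R3=(-152)-3=-155
SUB R3, 15 → R3=(-155)-15=-170
ADD R6, 3 → R6=15+3=18
CMP R6, 21  (cmp 18,21)
JLT L0: taken
SUB R3, 17 → R3=(-170)-17=-187
SUB R3, 3 → R3=(-187)-3=-190
SUB R3, 15 → R3=(-190)-15=-205
ADD R6, 3 → R6=18+3=21
CMP R6, 21  (cmp 21,21)
JLT L0: not taken
ADD R3, 8 → R3=(-205)+8=-197
halt.
Total executed instructions: 40.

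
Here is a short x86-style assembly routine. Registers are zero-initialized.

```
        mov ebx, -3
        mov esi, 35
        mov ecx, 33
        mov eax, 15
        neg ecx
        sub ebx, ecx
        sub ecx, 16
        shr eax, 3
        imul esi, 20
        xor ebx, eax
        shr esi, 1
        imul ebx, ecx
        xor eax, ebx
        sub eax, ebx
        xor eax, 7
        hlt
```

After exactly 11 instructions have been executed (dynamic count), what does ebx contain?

after mov ebx, -3: ebx=-3
after mov esi, 35: esi=35
after mov ecx, 33: ecx=33
after mov eax, 15: eax=15
after neg ecx: ecx=-(33)=-33
after sub ebx, ecx: ebx=(-3)-(-33)=30
after sub ecx, 16: ecx=(-33)-16=-49
after shr eax, 3: eax=15>>3=1
after imul esi, 20: esi=35*20=700
after xor ebx, eax: ebx=30^1=31
after shr esi, 1: esi=700>>1=350
After step 11: ebx = 31.

31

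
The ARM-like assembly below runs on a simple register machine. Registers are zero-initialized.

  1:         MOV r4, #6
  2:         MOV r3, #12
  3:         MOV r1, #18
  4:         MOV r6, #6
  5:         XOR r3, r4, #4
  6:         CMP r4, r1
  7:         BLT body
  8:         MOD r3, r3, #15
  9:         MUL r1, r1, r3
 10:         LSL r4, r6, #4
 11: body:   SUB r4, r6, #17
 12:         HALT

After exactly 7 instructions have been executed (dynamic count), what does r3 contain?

2

MOV r4, #6 → r4=6
MOV r3, #12 → r3=12
MOV r1, #18 → r1=18
MOV r6, #6 → r6=6
XOR r3, r4, #4 → r3=6^4=2
CMP r4, r1  (cmp 6,18)
BLT body: taken
After step 7: r3 = 2.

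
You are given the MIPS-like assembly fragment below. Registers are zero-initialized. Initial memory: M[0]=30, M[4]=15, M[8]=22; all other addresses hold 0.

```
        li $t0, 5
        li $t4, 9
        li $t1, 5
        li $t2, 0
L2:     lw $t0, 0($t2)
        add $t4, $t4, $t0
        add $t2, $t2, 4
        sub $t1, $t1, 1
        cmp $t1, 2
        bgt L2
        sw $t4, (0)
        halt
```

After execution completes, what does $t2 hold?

$t0=5
$t4=9
$t1=5
$t2=0
$t0=M[0]=30
$t4=9+30=39
$t2=0+4=4
$t1=5-1=4
cmp $t1, 2  (cmp 4,2)
bgt L2: taken
$t0=M[4]=15
$t4=39+15=54
$t2=4+4=8
$t1=4-1=3
cmp $t1, 2  (cmp 3,2)
bgt L2: taken
$t0=M[8]=22
$t4=54+22=76
$t2=8+4=12
$t1=3-1=2
cmp $t1, 2  (cmp 2,2)
bgt L2: not taken
sw $t4, (0) → M[0]=76
halt.

12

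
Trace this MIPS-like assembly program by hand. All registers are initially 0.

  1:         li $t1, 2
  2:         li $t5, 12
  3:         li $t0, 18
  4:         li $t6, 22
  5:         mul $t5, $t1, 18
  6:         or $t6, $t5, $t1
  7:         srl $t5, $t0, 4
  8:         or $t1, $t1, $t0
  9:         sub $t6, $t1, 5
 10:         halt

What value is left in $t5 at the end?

1

$t1=2
$t5=12
$t0=18
$t6=22
$t5=2*18=36
$t6=36|2=38
$t5=18>>4=1
$t1=2|18=18
$t6=18-5=13
halt.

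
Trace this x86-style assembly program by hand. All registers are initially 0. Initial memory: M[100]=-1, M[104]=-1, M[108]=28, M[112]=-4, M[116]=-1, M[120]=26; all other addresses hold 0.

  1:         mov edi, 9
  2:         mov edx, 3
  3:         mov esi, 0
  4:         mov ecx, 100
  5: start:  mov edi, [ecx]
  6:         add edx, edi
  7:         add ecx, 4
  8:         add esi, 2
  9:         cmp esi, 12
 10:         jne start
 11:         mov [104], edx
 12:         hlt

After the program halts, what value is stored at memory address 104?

mov edi, 9 → edi=9
mov edx, 3 → edx=3
mov esi, 0 → esi=0
mov ecx, 100 → ecx=100
mov edi, [ecx] → edi=M[100]=-1
add edx, edi → edx=3+(-1)=2
add ecx, 4 → ecx=100+4=104
add esi, 2 → esi=0+2=2
cmp esi, 12  (cmp 2,12)
jne start: taken
mov edi, [ecx] → edi=M[104]=-1
add edx, edi → edx=2+(-1)=1
add ecx, 4 → ecx=104+4=108
add esi, 2 → esi=2+2=4
cmp esi, 12  (cmp 4,12)
jne start: taken
mov edi, [ecx] → edi=M[108]=28
add edx, edi → edx=1+28=29
add ecx, 4 → ecx=108+4=112
add esi, 2 → esi=4+2=6
cmp esi, 12  (cmp 6,12)
jne start: taken
mov edi, [ecx] → edi=M[112]=-4
add edx, edi → edx=29+(-4)=25
add ecx, 4 → ecx=112+4=116
add esi, 2 → esi=6+2=8
cmp esi, 12  (cmp 8,12)
jne start: taken
mov edi, [ecx] → edi=M[116]=-1
add edx, edi → edx=25+(-1)=24
add ecx, 4 → ecx=116+4=120
add esi, 2 → esi=8+2=10
cmp esi, 12  (cmp 10,12)
jne start: taken
mov edi, [ecx] → edi=M[120]=26
add edx, edi → edx=24+26=50
add ecx, 4 → ecx=120+4=124
add esi, 2 → esi=10+2=12
cmp esi, 12  (cmp 12,12)
jne start: not taken
mov [104], edx → M[104]=50
halt.

50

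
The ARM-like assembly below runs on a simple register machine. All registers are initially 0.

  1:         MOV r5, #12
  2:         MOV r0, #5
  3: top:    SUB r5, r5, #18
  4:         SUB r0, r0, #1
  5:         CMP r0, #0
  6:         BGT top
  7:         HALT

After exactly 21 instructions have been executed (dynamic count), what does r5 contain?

-78

after MOV r5, #12: r5=12
after MOV r0, #5: r0=5
after SUB r5, r5, #18: r5=12-18=-6
after SUB r0, r0, #1: r0=5-1=4
CMP r0, #0  (cmp 4,0)
BGT top: taken
after SUB r5, r5, #18: r5=(-6)-18=-24
after SUB r0, r0, #1: r0=4-1=3
CMP r0, #0  (cmp 3,0)
BGT top: taken
after SUB r5, r5, #18: r5=(-24)-18=-42
after SUB r0, r0, #1: r0=3-1=2
CMP r0, #0  (cmp 2,0)
BGT top: taken
after SUB r5, r5, #18: r5=(-42)-18=-60
after SUB r0, r0, #1: r0=2-1=1
CMP r0, #0  (cmp 1,0)
BGT top: taken
after SUB r5, r5, #18: r5=(-60)-18=-78
after SUB r0, r0, #1: r0=1-1=0
CMP r0, #0  (cmp 0,0)
After step 21: r5 = -78.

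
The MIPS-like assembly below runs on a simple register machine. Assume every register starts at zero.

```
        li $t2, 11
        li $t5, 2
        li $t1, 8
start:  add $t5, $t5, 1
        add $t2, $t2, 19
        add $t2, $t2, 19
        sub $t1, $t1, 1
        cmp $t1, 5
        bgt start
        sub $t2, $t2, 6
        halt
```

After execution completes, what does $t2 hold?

119

after li $t2, 11: $t2=11
after li $t5, 2: $t5=2
after li $t1, 8: $t1=8
after add $t5, $t5, 1: $t5=2+1=3
after add $t2, $t2, 19: $t2=11+19=30
after add $t2, $t2, 19: $t2=30+19=49
after sub $t1, $t1, 1: $t1=8-1=7
cmp $t1, 5  (cmp 7,5)
bgt start: taken
after add $t5, $t5, 1: $t5=3+1=4
after add $t2, $t2, 19: $t2=49+19=68
after add $t2, $t2, 19: $t2=68+19=87
after sub $t1, $t1, 1: $t1=7-1=6
cmp $t1, 5  (cmp 6,5)
bgt start: taken
after add $t5, $t5, 1: $t5=4+1=5
after add $t2, $t2, 19: $t2=87+19=106
after add $t2, $t2, 19: $t2=106+19=125
after sub $t1, $t1, 1: $t1=6-1=5
cmp $t1, 5  (cmp 5,5)
bgt start: not taken
after sub $t2, $t2, 6: $t2=125-6=119
halt.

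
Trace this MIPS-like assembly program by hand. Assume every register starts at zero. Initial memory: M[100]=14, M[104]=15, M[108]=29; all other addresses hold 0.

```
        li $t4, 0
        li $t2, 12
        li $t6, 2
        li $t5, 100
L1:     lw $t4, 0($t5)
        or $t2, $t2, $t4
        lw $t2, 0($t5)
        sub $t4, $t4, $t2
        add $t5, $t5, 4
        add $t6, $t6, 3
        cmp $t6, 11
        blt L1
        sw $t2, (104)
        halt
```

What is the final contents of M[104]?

29

li $t4, 0 → $t4=0
li $t2, 12 → $t2=12
li $t6, 2 → $t6=2
li $t5, 100 → $t5=100
lw $t4, 0($t5) → $t4=M[100]=14
or $t2, $t2, $t4 → $t2=12|14=14
lw $t2, 0($t5) → $t2=M[100]=14
sub $t4, $t4, $t2 → $t4=14-14=0
add $t5, $t5, 4 → $t5=100+4=104
add $t6, $t6, 3 → $t6=2+3=5
cmp $t6, 11  (cmp 5,11)
blt L1: taken
lw $t4, 0($t5) → $t4=M[104]=15
or $t2, $t2, $t4 → $t2=14|15=15
lw $t2, 0($t5) → $t2=M[104]=15
sub $t4, $t4, $t2 → $t4=15-15=0
add $t5, $t5, 4 → $t5=104+4=108
add $t6, $t6, 3 → $t6=5+3=8
cmp $t6, 11  (cmp 8,11)
blt L1: taken
lw $t4, 0($t5) → $t4=M[108]=29
or $t2, $t2, $t4 → $t2=15|29=31
lw $t2, 0($t5) → $t2=M[108]=29
sub $t4, $t4, $t2 → $t4=29-29=0
add $t5, $t5, 4 → $t5=108+4=112
add $t6, $t6, 3 → $t6=8+3=11
cmp $t6, 11  (cmp 11,11)
blt L1: not taken
sw $t2, (104) → M[104]=29
halt.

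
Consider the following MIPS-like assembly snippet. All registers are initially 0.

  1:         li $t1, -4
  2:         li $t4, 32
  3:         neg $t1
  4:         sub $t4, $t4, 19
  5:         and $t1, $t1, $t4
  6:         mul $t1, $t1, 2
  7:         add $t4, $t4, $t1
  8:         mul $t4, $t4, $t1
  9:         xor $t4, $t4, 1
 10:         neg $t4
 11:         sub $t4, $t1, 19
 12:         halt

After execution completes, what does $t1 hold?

8

li $t1, -4 → $t1=-4
li $t4, 32 → $t4=32
neg $t1 → $t1=-(-4)=4
sub $t4, $t4, 19 → $t4=32-19=13
and $t1, $t1, $t4 → $t1=4&13=4
mul $t1, $t1, 2 → $t1=4*2=8
add $t4, $t4, $t1 → $t4=13+8=21
mul $t4, $t4, $t1 → $t4=21*8=168
xor $t4, $t4, 1 → $t4=168^1=169
neg $t4 → $t4=-(169)=-169
sub $t4, $t1, 19 → $t4=8-19=-11
halt.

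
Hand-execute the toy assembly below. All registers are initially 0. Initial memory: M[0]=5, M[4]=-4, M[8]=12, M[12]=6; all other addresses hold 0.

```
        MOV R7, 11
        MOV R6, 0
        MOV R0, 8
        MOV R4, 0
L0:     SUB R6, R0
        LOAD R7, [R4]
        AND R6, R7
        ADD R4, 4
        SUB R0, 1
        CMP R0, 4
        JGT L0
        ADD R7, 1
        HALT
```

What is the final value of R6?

2

R7=11
R6=0
R0=8
R4=0
R6=0-8=-8
R7=M[0]=5
R6=(-8)&5=0
R4=0+4=4
R0=8-1=7
CMP R0, 4  (cmp 7,4)
JGT L0: taken
R6=0-7=-7
R7=M[4]=-4
R6=(-7)&(-4)=-8
R4=4+4=8
R0=7-1=6
CMP R0, 4  (cmp 6,4)
JGT L0: taken
R6=(-8)-6=-14
R7=M[8]=12
R6=(-14)&12=0
R4=8+4=12
R0=6-1=5
CMP R0, 4  (cmp 5,4)
JGT L0: taken
R6=0-5=-5
R7=M[12]=6
R6=(-5)&6=2
R4=12+4=16
R0=5-1=4
CMP R0, 4  (cmp 4,4)
JGT L0: not taken
R7=6+1=7
halt.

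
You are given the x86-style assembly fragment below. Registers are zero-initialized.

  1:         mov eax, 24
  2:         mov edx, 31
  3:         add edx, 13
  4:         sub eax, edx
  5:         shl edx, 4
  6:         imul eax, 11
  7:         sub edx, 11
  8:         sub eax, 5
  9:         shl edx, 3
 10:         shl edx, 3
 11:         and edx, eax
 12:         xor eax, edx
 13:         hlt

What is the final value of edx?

44288

mov eax, 24 → eax=24
mov edx, 31 → edx=31
add edx, 13 → edx=31+13=44
sub eax, edx → eax=24-44=-20
shl edx, 4 → edx=44<<4=704
imul eax, 11 → eax=(-20)*11=-220
sub edx, 11 → edx=704-11=693
sub eax, 5 → eax=(-220)-5=-225
shl edx, 3 → edx=693<<3=5544
shl edx, 3 → edx=5544<<3=44352
and edx, eax → edx=44352&(-225)=44288
xor eax, edx → eax=(-225)^44288=-44513
halt.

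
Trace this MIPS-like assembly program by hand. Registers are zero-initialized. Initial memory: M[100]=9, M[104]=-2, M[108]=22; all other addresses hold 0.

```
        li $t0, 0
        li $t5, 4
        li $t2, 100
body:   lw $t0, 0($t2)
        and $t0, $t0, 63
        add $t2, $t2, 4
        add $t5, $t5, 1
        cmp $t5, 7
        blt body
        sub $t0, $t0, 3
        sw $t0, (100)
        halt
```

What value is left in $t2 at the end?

after li $t0, 0: $t0=0
after li $t5, 4: $t5=4
after li $t2, 100: $t2=100
after lw $t0, 0($t2): $t0=M[100]=9
after and $t0, $t0, 63: $t0=9&63=9
after add $t2, $t2, 4: $t2=100+4=104
after add $t5, $t5, 1: $t5=4+1=5
cmp $t5, 7  (cmp 5,7)
blt body: taken
after lw $t0, 0($t2): $t0=M[104]=-2
after and $t0, $t0, 63: $t0=(-2)&63=62
after add $t2, $t2, 4: $t2=104+4=108
after add $t5, $t5, 1: $t5=5+1=6
cmp $t5, 7  (cmp 6,7)
blt body: taken
after lw $t0, 0($t2): $t0=M[108]=22
after and $t0, $t0, 63: $t0=22&63=22
after add $t2, $t2, 4: $t2=108+4=112
after add $t5, $t5, 1: $t5=6+1=7
cmp $t5, 7  (cmp 7,7)
blt body: not taken
after sub $t0, $t0, 3: $t0=22-3=19
sw $t0, (100) → M[100]=19
halt.

112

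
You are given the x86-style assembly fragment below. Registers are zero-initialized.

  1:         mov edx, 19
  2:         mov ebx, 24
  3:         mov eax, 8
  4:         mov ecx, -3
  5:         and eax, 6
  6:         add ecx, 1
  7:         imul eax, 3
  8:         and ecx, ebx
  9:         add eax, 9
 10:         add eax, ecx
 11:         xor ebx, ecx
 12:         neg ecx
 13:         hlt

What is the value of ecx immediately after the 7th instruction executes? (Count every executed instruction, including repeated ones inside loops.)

-2

mov edx, 19 → edx=19
mov ebx, 24 → ebx=24
mov eax, 8 → eax=8
mov ecx, -3 → ecx=-3
and eax, 6 → eax=8&6=0
add ecx, 1 → ecx=(-3)+1=-2
imul eax, 3 → eax=0*3=0
After step 7: ecx = -2.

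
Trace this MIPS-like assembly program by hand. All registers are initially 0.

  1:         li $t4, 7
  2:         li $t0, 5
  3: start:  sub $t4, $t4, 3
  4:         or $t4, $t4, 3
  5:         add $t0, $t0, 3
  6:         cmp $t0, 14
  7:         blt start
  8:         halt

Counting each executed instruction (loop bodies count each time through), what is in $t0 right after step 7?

$t4=7
$t0=5
$t4=7-3=4
$t4=4|3=7
$t0=5+3=8
cmp $t0, 14  (cmp 8,14)
blt start: taken
After step 7: $t0 = 8.

8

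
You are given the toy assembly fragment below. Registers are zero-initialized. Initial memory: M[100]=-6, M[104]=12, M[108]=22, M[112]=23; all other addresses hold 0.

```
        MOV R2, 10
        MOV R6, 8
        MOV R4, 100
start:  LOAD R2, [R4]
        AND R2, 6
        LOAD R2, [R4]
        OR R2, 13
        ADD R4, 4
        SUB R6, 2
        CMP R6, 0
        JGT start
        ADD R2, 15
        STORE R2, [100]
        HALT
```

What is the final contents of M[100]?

46

R2=10
R6=8
R4=100
R2=M[100]=-6
R2=(-6)&6=2
R2=M[100]=-6
R2=(-6)|13=-1
R4=100+4=104
R6=8-2=6
CMP R6, 0  (cmp 6,0)
JGT start: taken
R2=M[104]=12
R2=12&6=4
R2=M[104]=12
R2=12|13=13
R4=104+4=108
R6=6-2=4
CMP R6, 0  (cmp 4,0)
JGT start: taken
R2=M[108]=22
R2=22&6=6
R2=M[108]=22
R2=22|13=31
R4=108+4=112
R6=4-2=2
CMP R6, 0  (cmp 2,0)
JGT start: taken
R2=M[112]=23
R2=23&6=6
R2=M[112]=23
R2=23|13=31
R4=112+4=116
R6=2-2=0
CMP R6, 0  (cmp 0,0)
JGT start: not taken
R2=31+15=46
STORE R2, [100] → M[100]=46
halt.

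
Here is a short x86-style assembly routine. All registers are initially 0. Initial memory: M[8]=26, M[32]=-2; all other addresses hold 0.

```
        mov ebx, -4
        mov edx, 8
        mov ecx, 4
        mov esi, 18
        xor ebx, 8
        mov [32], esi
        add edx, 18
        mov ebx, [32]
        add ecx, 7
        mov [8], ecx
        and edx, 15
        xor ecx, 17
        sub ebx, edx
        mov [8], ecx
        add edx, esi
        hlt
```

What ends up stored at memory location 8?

26

mov ebx, -4 → ebx=-4
mov edx, 8 → edx=8
mov ecx, 4 → ecx=4
mov esi, 18 → esi=18
xor ebx, 8 → ebx=(-4)^8=-12
mov [32], esi → M[32]=18
add edx, 18 → edx=8+18=26
mov ebx, [32] → ebx=M[32]=18
add ecx, 7 → ecx=4+7=11
mov [8], ecx → M[8]=11
and edx, 15 → edx=26&15=10
xor ecx, 17 → ecx=11^17=26
sub ebx, edx → ebx=18-10=8
mov [8], ecx → M[8]=26
add edx, esi → edx=10+18=28
halt.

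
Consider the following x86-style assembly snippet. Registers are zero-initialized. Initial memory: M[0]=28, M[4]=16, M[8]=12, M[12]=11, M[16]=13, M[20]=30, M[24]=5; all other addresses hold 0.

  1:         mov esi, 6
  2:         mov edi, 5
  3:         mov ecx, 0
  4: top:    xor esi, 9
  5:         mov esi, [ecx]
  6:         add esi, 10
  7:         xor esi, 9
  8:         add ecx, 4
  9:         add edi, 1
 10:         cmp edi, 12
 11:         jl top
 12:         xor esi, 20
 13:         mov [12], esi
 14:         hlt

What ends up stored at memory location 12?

18

after mov esi, 6: esi=6
after mov edi, 5: edi=5
after mov ecx, 0: ecx=0
after xor esi, 9: esi=6^9=15
after mov esi, [ecx]: esi=M[0]=28
after add esi, 10: esi=28+10=38
after xor esi, 9: esi=38^9=47
after add ecx, 4: ecx=0+4=4
after add edi, 1: edi=5+1=6
cmp edi, 12  (cmp 6,12)
jl top: taken
after xor esi, 9: esi=47^9=38
after mov esi, [ecx]: esi=M[4]=16
after add esi, 10: esi=16+10=26
after xor esi, 9: esi=26^9=19
after add ecx, 4: ecx=4+4=8
after add edi, 1: edi=6+1=7
cmp edi, 12  (cmp 7,12)
jl top: taken
after xor esi, 9: esi=19^9=26
after mov esi, [ecx]: esi=M[8]=12
after add esi, 10: esi=12+10=22
after xor esi, 9: esi=22^9=31
after add ecx, 4: ecx=8+4=12
after add edi, 1: edi=7+1=8
cmp edi, 12  (cmp 8,12)
jl top: taken
after xor esi, 9: esi=31^9=22
after mov esi, [ecx]: esi=M[12]=11
after add esi, 10: esi=11+10=21
after xor esi, 9: esi=21^9=28
after add ecx, 4: ecx=12+4=16
after add edi, 1: edi=8+1=9
cmp edi, 12  (cmp 9,12)
jl top: taken
after xor esi, 9: esi=28^9=21
after mov esi, [ecx]: esi=M[16]=13
after add esi, 10: esi=13+10=23
after xor esi, 9: esi=23^9=30
after add ecx, 4: ecx=16+4=20
after add edi, 1: edi=9+1=10
cmp edi, 12  (cmp 10,12)
jl top: taken
after xor esi, 9: esi=30^9=23
after mov esi, [ecx]: esi=M[20]=30
after add esi, 10: esi=30+10=40
after xor esi, 9: esi=40^9=33
after add ecx, 4: ecx=20+4=24
after add edi, 1: edi=10+1=11
cmp edi, 12  (cmp 11,12)
jl top: taken
after xor esi, 9: esi=33^9=40
after mov esi, [ecx]: esi=M[24]=5
after add esi, 10: esi=5+10=15
after xor esi, 9: esi=15^9=6
after add ecx, 4: ecx=24+4=28
after add edi, 1: edi=11+1=12
cmp edi, 12  (cmp 12,12)
jl top: not taken
after xor esi, 20: esi=6^20=18
mov [12], esi → M[12]=18
halt.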